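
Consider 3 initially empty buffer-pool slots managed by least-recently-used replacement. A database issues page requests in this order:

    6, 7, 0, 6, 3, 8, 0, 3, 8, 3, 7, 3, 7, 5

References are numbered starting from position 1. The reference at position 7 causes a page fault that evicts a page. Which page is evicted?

pos 1: 6 -> fault, frames {6}
pos 2: 7 -> fault, frames {6,7}
pos 3: 0 -> fault, frames {6,7,0}
pos 4: 6 -> hit
pos 5: 3 -> fault, evict 7, frames {0,6,3}
pos 6: 8 -> fault, evict 0, frames {6,3,8}
pos 7: 0 -> fault, evict 6, frames {3,8,0}
At position 7, page 6 is evicted.

6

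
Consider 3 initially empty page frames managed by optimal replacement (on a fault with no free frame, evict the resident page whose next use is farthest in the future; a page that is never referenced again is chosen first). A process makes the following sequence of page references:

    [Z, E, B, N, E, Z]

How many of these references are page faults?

Z: fault, frames [Z]
E: fault, frames [Z, E]
B: fault, frames [Z, E, B]
N: fault, evict B, frames [Z, E, N]
E: hit
Z: hit
Page faults: 4.

4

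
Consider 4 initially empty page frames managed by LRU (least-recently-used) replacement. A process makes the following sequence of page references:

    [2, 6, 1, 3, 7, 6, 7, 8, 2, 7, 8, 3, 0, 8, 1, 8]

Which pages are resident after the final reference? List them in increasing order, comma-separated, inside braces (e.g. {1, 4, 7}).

{0, 1, 3, 8}

2: fault, frames (2)
6: fault, frames (2 6)
1: fault, frames (2 6 1)
3: fault, frames (2 6 1 3)
7: fault, evict 2, frames (6 1 3 7)
6: hit
7: hit
8: fault, evict 1, frames (3 6 7 8)
2: fault, evict 3, frames (6 7 8 2)
7: hit
8: hit
3: fault, evict 6, frames (2 7 8 3)
0: fault, evict 2, frames (7 8 3 0)
8: hit
1: fault, evict 7, frames (3 0 8 1)
8: hit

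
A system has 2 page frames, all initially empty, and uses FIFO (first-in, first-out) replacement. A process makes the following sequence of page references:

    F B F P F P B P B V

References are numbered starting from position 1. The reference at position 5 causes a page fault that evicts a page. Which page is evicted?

B

pos 1: F -> fault, frames [F]
pos 2: B -> fault, frames [F, B]
pos 3: F -> hit
pos 4: P -> fault, evict F, frames [B, P]
pos 5: F -> fault, evict B, frames [P, F]
At position 5, page B is evicted.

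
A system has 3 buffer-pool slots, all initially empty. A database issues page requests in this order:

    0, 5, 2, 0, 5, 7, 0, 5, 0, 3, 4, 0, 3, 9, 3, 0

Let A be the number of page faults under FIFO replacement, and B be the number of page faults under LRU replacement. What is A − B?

4

Under FIFO: F F F . . F F F . F F F . F F . → 11 faults.
Under LRU: F F F . . F . . . F F . . F . . → 7 faults.
A − B = 11 − 7 = 4.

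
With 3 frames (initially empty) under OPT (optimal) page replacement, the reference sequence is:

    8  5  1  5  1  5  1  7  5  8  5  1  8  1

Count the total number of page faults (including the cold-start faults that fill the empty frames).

8 → miss, frames {8}
5 → miss, frames {8,5}
1 → miss, frames {8,5,1}
5 → hit
1 → hit
5 → hit
1 → hit
7 → miss, evict 1, frames {8,5,7}
5 → hit
8 → hit
5 → hit
1 → miss, evict 7, frames {8,5,1}
8 → hit
1 → hit
Page faults: 5.

5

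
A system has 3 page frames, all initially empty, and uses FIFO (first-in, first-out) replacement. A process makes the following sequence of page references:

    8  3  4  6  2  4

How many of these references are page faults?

5

8 -> fault, frames [8]
3 -> fault, frames [8, 3]
4 -> fault, frames [8, 3, 4]
6 -> fault, evict 8, frames [3, 4, 6]
2 -> fault, evict 3, frames [4, 6, 2]
4 -> hit
Page faults: 5.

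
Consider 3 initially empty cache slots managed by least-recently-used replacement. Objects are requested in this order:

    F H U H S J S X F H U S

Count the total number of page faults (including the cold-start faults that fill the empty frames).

10

F -> miss, frames {F}
H -> miss, frames {F,H}
U -> miss, frames {F,H,U}
H -> hit
S -> miss, evict F, frames {U,H,S}
J -> miss, evict U, frames {H,S,J}
S -> hit
X -> miss, evict H, frames {J,S,X}
F -> miss, evict J, frames {S,X,F}
H -> miss, evict S, frames {X,F,H}
U -> miss, evict X, frames {F,H,U}
S -> miss, evict F, frames {H,U,S}
Page faults: 10.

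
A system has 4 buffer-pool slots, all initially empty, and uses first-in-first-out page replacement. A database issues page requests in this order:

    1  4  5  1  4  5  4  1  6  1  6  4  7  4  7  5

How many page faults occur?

1 → miss, frames {1}
4 → miss, frames {1,4}
5 → miss, frames {1,4,5}
1 → hit
4 → hit
5 → hit
4 → hit
1 → hit
6 → miss, frames {1,4,5,6}
1 → hit
6 → hit
4 → hit
7 → miss, evict 1, frames {4,5,6,7}
4 → hit
7 → hit
5 → hit
Page faults: 5.

5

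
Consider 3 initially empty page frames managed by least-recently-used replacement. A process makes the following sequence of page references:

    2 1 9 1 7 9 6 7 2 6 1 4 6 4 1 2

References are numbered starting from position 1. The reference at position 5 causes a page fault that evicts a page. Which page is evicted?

2

pos 1: 2: fault, frames (2)
pos 2: 1: fault, frames (2 1)
pos 3: 9: fault, frames (2 1 9)
pos 4: 1: hit
pos 5: 7: fault, evict 2, frames (9 1 7)
At position 5, page 2 is evicted.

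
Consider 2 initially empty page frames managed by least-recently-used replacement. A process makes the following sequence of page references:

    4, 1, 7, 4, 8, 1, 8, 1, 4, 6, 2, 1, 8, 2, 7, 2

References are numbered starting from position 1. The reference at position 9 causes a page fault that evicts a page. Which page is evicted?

pos 1: 4 -> miss, frames [4]
pos 2: 1 -> miss, frames [4, 1]
pos 3: 7 -> miss, evict 4, frames [1, 7]
pos 4: 4 -> miss, evict 1, frames [7, 4]
pos 5: 8 -> miss, evict 7, frames [4, 8]
pos 6: 1 -> miss, evict 4, frames [8, 1]
pos 7: 8 -> hit
pos 8: 1 -> hit
pos 9: 4 -> miss, evict 8, frames [1, 4]
At position 9, page 8 is evicted.

8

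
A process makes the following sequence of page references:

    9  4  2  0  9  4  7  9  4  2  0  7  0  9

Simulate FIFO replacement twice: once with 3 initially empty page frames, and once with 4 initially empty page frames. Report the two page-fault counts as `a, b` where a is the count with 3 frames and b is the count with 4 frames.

3 frames: F F F F F F F . . F F . . F → 10 faults.
4 frames: F F F F . . F F F F F F . F → 11 faults.
11 > 10: adding a frame increased faults — Belady's anomaly.

10, 11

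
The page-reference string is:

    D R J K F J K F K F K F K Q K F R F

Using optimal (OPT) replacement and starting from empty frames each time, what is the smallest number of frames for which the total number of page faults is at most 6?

4

f=1: 18 faults
f=2: 9 faults
f=3: 7 faults
f=4: 6 faults
f=5: 6 faults
f=6: 6 faults
Smallest f with faults ≤ 6 is 4.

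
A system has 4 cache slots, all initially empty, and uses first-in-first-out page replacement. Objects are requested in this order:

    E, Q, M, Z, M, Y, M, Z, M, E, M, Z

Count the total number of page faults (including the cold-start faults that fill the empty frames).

6

E: miss, frames [E]
Q: miss, frames [E, Q]
M: miss, frames [E, Q, M]
Z: miss, frames [E, Q, M, Z]
M: hit
Y: miss, evict E, frames [Q, M, Z, Y]
M: hit
Z: hit
M: hit
E: miss, evict Q, frames [M, Z, Y, E]
M: hit
Z: hit
Page faults: 6.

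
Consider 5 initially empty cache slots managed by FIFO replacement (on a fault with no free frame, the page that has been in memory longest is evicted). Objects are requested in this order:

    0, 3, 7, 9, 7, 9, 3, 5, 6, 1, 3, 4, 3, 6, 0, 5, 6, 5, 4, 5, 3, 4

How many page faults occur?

0 -> miss, frames [0]
3 -> miss, frames [0, 3]
7 -> miss, frames [0, 3, 7]
9 -> miss, frames [0, 3, 7, 9]
7 -> hit
9 -> hit
3 -> hit
5 -> miss, frames [0, 3, 7, 9, 5]
6 -> miss, evict 0, frames [3, 7, 9, 5, 6]
1 -> miss, evict 3, frames [7, 9, 5, 6, 1]
3 -> miss, evict 7, frames [9, 5, 6, 1, 3]
4 -> miss, evict 9, frames [5, 6, 1, 3, 4]
3 -> hit
6 -> hit
0 -> miss, evict 5, frames [6, 1, 3, 4, 0]
5 -> miss, evict 6, frames [1, 3, 4, 0, 5]
6 -> miss, evict 1, frames [3, 4, 0, 5, 6]
5 -> hit
4 -> hit
5 -> hit
3 -> hit
4 -> hit
Page faults: 12.

12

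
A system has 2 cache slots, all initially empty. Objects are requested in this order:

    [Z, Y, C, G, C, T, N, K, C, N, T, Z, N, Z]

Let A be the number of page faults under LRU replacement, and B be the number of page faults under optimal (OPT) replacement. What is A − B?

2

Under LRU: F F F F . F F F F F F F F . → 12 faults.
Under OPT: F F F F . F F F . F F F . . → 10 faults.
A − B = 12 − 10 = 2.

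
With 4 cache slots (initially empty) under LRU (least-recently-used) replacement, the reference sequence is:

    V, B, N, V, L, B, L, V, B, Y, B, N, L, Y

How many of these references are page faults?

7

V → fault, frames (V)
B → fault, frames (V B)
N → fault, frames (V B N)
V → hit
L → fault, frames (B N V L)
B → hit
L → hit
V → hit
B → hit
Y → fault, evict N, frames (L V B Y)
B → hit
N → fault, evict L, frames (V Y B N)
L → fault, evict V, frames (Y B N L)
Y → hit
Page faults: 7.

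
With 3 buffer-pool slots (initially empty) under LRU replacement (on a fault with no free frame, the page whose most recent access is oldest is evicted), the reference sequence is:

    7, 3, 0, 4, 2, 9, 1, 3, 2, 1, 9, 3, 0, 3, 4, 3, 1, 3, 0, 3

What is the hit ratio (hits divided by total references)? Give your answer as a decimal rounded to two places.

7: fault, frames [7]
3: fault, frames [7, 3]
0: fault, frames [7, 3, 0]
4: fault, evict 7, frames [3, 0, 4]
2: fault, evict 3, frames [0, 4, 2]
9: fault, evict 0, frames [4, 2, 9]
1: fault, evict 4, frames [2, 9, 1]
3: fault, evict 2, frames [9, 1, 3]
2: fault, evict 9, frames [1, 3, 2]
1: hit
9: fault, evict 3, frames [2, 1, 9]
3: fault, evict 2, frames [1, 9, 3]
0: fault, evict 1, frames [9, 3, 0]
3: hit
4: fault, evict 9, frames [0, 3, 4]
3: hit
1: fault, evict 0, frames [4, 3, 1]
3: hit
0: fault, evict 4, frames [1, 3, 0]
3: hit
Hits: 5 of 20 references → 5/20 = 0.2500.

0.25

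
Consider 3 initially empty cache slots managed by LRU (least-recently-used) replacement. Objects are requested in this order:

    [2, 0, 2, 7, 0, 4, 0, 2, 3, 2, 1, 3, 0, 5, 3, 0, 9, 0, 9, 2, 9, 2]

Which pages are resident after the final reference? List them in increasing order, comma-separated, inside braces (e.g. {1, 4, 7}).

{0, 2, 9}

2: fault, frames [2]
0: fault, frames [2, 0]
2: hit
7: fault, frames [0, 2, 7]
0: hit
4: fault, evict 2, frames [7, 0, 4]
0: hit
2: fault, evict 7, frames [4, 0, 2]
3: fault, evict 4, frames [0, 2, 3]
2: hit
1: fault, evict 0, frames [3, 2, 1]
3: hit
0: fault, evict 2, frames [1, 3, 0]
5: fault, evict 1, frames [3, 0, 5]
3: hit
0: hit
9: fault, evict 5, frames [3, 0, 9]
0: hit
9: hit
2: fault, evict 3, frames [0, 9, 2]
9: hit
2: hit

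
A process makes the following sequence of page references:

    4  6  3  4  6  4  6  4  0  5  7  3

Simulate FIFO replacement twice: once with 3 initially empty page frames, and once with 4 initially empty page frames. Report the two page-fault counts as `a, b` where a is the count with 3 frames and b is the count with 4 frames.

7, 6

3 frames: F F F . . . . . F F F F → 7 faults.
4 frames: F F F . . . . . F F F . → 6 faults.
6 < 7: adding a frame reduced faults, as is typical.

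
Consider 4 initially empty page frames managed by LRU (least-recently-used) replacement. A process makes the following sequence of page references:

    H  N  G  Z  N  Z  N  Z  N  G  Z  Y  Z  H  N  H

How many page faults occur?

7

H: miss, frames [H]
N: miss, frames [H, N]
G: miss, frames [H, N, G]
Z: miss, frames [H, N, G, Z]
N: hit
Z: hit
N: hit
Z: hit
N: hit
G: hit
Z: hit
Y: miss, evict H, frames [N, G, Z, Y]
Z: hit
H: miss, evict N, frames [G, Y, Z, H]
N: miss, evict G, frames [Y, Z, H, N]
H: hit
Page faults: 7.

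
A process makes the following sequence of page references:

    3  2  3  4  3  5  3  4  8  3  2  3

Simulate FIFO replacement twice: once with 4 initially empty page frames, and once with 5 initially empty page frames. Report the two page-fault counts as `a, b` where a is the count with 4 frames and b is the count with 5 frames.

7, 5

4 frames: F F . F . F . . F F F . → 7 faults.
5 frames: F F . F . F . . F . . . → 5 faults.
5 < 7: adding a frame reduced faults, as is typical.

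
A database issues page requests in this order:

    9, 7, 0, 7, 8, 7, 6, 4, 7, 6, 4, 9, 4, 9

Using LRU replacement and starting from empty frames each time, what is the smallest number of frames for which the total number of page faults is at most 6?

f=1: 14 faults
f=2: 10 faults
f=3: 7 faults
f=4: 7 faults
f=5: 7 faults
f=6: 6 faults
Smallest f with faults ≤ 6 is 6.

6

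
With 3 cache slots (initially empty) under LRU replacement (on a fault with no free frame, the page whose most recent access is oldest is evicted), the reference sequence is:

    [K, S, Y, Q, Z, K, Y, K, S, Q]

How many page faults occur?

K: fault, frames (K)
S: fault, frames (K S)
Y: fault, frames (K S Y)
Q: fault, evict K, frames (S Y Q)
Z: fault, evict S, frames (Y Q Z)
K: fault, evict Y, frames (Q Z K)
Y: fault, evict Q, frames (Z K Y)
K: hit
S: fault, evict Z, frames (Y K S)
Q: fault, evict Y, frames (K S Q)
Page faults: 9.

9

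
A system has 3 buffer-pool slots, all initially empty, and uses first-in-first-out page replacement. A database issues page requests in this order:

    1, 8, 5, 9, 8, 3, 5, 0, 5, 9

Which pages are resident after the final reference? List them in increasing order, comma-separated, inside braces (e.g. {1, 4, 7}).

{0, 5, 9}

1 -> miss, frames (1)
8 -> miss, frames (1 8)
5 -> miss, frames (1 8 5)
9 -> miss, evict 1, frames (8 5 9)
8 -> hit
3 -> miss, evict 8, frames (5 9 3)
5 -> hit
0 -> miss, evict 5, frames (9 3 0)
5 -> miss, evict 9, frames (3 0 5)
9 -> miss, evict 3, frames (0 5 9)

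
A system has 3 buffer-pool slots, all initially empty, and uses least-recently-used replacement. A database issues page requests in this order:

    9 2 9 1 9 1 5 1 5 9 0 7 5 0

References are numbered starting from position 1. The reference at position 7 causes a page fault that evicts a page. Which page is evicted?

2

pos 1: 9 -> fault, frames [9]
pos 2: 2 -> fault, frames [9, 2]
pos 3: 9 -> hit
pos 4: 1 -> fault, frames [2, 9, 1]
pos 5: 9 -> hit
pos 6: 1 -> hit
pos 7: 5 -> fault, evict 2, frames [9, 1, 5]
At position 7, page 2 is evicted.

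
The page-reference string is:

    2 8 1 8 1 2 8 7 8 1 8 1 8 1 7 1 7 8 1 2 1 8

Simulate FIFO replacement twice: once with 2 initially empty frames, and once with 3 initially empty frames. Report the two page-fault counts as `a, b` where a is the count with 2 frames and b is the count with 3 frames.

14, 6

2 frames: F F F . . F F F . F F . . . F F . F . F F F → 14 faults.
3 frames: F F F . . . . F . . . . . . . . . . . F . F → 6 faults.
6 < 14: adding a frame reduced faults, as is typical.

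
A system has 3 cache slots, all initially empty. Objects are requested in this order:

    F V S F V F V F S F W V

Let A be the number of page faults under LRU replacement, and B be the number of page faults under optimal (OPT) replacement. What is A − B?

1

Under LRU: F F F . . . . . . . F F → 5 faults.
Under OPT: F F F . . . . . . . F . → 4 faults.
A − B = 5 − 4 = 1.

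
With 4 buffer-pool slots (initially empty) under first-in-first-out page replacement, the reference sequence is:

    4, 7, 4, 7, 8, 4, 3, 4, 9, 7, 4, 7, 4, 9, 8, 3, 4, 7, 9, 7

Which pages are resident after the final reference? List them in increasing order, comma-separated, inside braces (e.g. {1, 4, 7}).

4 → fault, frames {4}
7 → fault, frames {4,7}
4 → hit
7 → hit
8 → fault, frames {4,7,8}
4 → hit
3 → fault, frames {4,7,8,3}
4 → hit
9 → fault, evict 4, frames {7,8,3,9}
7 → hit
4 → fault, evict 7, frames {8,3,9,4}
7 → fault, evict 8, frames {3,9,4,7}
4 → hit
9 → hit
8 → fault, evict 3, frames {9,4,7,8}
3 → fault, evict 9, frames {4,7,8,3}
4 → hit
7 → hit
9 → fault, evict 4, frames {7,8,3,9}
7 → hit

{3, 7, 8, 9}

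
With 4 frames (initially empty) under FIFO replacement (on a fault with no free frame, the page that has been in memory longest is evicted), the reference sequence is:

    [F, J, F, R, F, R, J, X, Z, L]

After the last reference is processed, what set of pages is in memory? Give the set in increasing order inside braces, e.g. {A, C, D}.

F -> fault, frames {F}
J -> fault, frames {F,J}
F -> hit
R -> fault, frames {F,J,R}
F -> hit
R -> hit
J -> hit
X -> fault, frames {F,J,R,X}
Z -> fault, evict F, frames {J,R,X,Z}
L -> fault, evict J, frames {R,X,Z,L}

{L, R, X, Z}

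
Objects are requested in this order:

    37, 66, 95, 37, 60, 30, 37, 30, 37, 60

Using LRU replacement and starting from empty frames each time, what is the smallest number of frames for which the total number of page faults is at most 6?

3

f=1: 10 faults
f=2: 8 faults
f=3: 5 faults
f=4: 5 faults
f=5: 5 faults
Smallest f with faults ≤ 6 is 3.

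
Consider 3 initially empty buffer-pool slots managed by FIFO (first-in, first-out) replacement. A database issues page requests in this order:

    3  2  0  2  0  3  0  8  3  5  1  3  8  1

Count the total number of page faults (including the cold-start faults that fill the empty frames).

3 → fault, frames [3]
2 → fault, frames [3, 2]
0 → fault, frames [3, 2, 0]
2 → hit
0 → hit
3 → hit
0 → hit
8 → fault, evict 3, frames [2, 0, 8]
3 → fault, evict 2, frames [0, 8, 3]
5 → fault, evict 0, frames [8, 3, 5]
1 → fault, evict 8, frames [3, 5, 1]
3 → hit
8 → fault, evict 3, frames [5, 1, 8]
1 → hit
Page faults: 8.

8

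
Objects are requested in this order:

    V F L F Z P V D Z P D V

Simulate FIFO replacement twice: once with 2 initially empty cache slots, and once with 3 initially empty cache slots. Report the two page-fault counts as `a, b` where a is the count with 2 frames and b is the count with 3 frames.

11, 10

2 frames: F F F . F F F F F F F F → 11 faults.
3 frames: F F F . F F F F F F . F → 10 faults.
10 < 11: adding a frame reduced faults, as is typical.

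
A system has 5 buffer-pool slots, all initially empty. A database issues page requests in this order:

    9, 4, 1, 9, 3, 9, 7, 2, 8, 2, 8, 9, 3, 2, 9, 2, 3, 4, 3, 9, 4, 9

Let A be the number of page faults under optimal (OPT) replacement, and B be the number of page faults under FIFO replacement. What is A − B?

-3

Under OPT: F F F . F . F F F . . . . . . . . . . . . . → 7 faults.
Under FIFO: F F F . F . F F F . . F . . . . . F F . . . → 10 faults.
A − B = 7 − 10 = -3.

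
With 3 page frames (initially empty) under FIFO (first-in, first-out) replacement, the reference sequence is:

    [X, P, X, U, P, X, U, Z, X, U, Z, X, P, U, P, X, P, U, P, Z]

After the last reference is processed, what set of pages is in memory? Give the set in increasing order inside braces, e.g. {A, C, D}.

X -> fault, frames [X]
P -> fault, frames [X, P]
X -> hit
U -> fault, frames [X, P, U]
P -> hit
X -> hit
U -> hit
Z -> fault, evict X, frames [P, U, Z]
X -> fault, evict P, frames [U, Z, X]
U -> hit
Z -> hit
X -> hit
P -> fault, evict U, frames [Z, X, P]
U -> fault, evict Z, frames [X, P, U]
P -> hit
X -> hit
P -> hit
U -> hit
P -> hit
Z -> fault, evict X, frames [P, U, Z]

{P, U, Z}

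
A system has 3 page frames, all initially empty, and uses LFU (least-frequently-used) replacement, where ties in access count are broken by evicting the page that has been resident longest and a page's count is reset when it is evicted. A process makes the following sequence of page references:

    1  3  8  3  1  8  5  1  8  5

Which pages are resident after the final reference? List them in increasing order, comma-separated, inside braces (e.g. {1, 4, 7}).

{3, 5, 8}

1: miss, frames {1}
3: miss, frames {1,3}
8: miss, frames {1,3,8}
3: hit
1: hit
8: hit
5: miss, evict 1, frames {3,8,5}
1: miss, evict 5, frames {3,8,1}
8: hit
5: miss, evict 1, frames {3,8,5}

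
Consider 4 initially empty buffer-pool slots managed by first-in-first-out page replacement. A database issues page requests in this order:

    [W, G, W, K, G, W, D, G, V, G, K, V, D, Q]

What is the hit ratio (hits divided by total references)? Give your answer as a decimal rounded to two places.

W → miss, frames (W)
G → miss, frames (W G)
W → hit
K → miss, frames (W G K)
G → hit
W → hit
D → miss, frames (W G K D)
G → hit
V → miss, evict W, frames (G K D V)
G → hit
K → hit
V → hit
D → hit
Q → miss, evict G, frames (K D V Q)
Hits: 8 of 14 references → 8/14 = 0.5714.

0.57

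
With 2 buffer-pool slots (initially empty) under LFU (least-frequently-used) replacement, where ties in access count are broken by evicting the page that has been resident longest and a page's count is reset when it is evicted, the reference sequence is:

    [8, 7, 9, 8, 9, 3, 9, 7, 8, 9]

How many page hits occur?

8 → fault, frames [8]
7 → fault, frames [8, 7]
9 → fault, evict 8, frames [7, 9]
8 → fault, evict 7, frames [9, 8]
9 → hit
3 → fault, evict 8, frames [9, 3]
9 → hit
7 → fault, evict 3, frames [9, 7]
8 → fault, evict 7, frames [9, 8]
9 → hit
Hits: 3.

3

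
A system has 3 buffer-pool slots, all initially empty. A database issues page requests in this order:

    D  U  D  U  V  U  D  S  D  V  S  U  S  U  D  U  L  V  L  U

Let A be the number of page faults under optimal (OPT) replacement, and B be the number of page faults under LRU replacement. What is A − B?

Under OPT: F F . . F . . F . . . F . . . . F F . . → 7 faults.
Under LRU: F F . . F . . F . F . F . . F . F F . . → 9 faults.
A − B = 7 − 9 = -2.

-2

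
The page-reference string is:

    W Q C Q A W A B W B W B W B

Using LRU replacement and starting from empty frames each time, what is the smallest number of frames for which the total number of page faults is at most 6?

3

f=1: 14 faults
f=2: 7 faults
f=3: 6 faults
f=4: 5 faults
f=5: 5 faults
Smallest f with faults ≤ 6 is 3.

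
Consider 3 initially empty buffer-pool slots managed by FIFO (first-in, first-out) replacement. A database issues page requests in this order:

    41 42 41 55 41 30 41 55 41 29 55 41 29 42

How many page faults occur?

41 -> miss, frames (41)
42 -> miss, frames (41 42)
41 -> hit
55 -> miss, frames (41 42 55)
41 -> hit
30 -> miss, evict 41, frames (42 55 30)
41 -> miss, evict 42, frames (55 30 41)
55 -> hit
41 -> hit
29 -> miss, evict 55, frames (30 41 29)
55 -> miss, evict 30, frames (41 29 55)
41 -> hit
29 -> hit
42 -> miss, evict 41, frames (29 55 42)
Page faults: 8.

8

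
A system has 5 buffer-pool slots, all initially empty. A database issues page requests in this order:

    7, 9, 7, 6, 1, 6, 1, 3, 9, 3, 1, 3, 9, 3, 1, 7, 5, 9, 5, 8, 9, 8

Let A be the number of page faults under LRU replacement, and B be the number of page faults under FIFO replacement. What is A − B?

Under LRU: F F . F F . . F . . . . . . . . F . . F . . → 7 faults.
Under FIFO: F F . F F . . F . . . . . . . . F . . F F . → 8 faults.
A − B = 7 − 8 = -1.

-1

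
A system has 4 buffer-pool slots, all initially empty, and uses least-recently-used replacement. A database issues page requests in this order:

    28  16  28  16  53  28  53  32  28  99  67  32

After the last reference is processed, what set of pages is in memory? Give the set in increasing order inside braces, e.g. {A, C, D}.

{28, 32, 67, 99}

28: miss, frames {28}
16: miss, frames {28,16}
28: hit
16: hit
53: miss, frames {28,16,53}
28: hit
53: hit
32: miss, frames {16,28,53,32}
28: hit
99: miss, evict 16, frames {53,32,28,99}
67: miss, evict 53, frames {32,28,99,67}
32: hit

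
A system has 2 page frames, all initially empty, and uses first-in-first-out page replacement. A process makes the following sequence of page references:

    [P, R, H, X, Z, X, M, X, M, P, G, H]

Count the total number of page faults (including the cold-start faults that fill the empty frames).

P → miss, frames (P)
R → miss, frames (P R)
H → miss, evict P, frames (R H)
X → miss, evict R, frames (H X)
Z → miss, evict H, frames (X Z)
X → hit
M → miss, evict X, frames (Z M)
X → miss, evict Z, frames (M X)
M → hit
P → miss, evict M, frames (X P)
G → miss, evict X, frames (P G)
H → miss, evict P, frames (G H)
Page faults: 10.

10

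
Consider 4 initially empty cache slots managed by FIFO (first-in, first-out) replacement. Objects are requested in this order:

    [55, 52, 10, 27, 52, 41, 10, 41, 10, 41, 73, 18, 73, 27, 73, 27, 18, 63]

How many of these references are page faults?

8

55 -> miss, frames {55}
52 -> miss, frames {55,52}
10 -> miss, frames {55,52,10}
27 -> miss, frames {55,52,10,27}
52 -> hit
41 -> miss, evict 55, frames {52,10,27,41}
10 -> hit
41 -> hit
10 -> hit
41 -> hit
73 -> miss, evict 52, frames {10,27,41,73}
18 -> miss, evict 10, frames {27,41,73,18}
73 -> hit
27 -> hit
73 -> hit
27 -> hit
18 -> hit
63 -> miss, evict 27, frames {41,73,18,63}
Page faults: 8.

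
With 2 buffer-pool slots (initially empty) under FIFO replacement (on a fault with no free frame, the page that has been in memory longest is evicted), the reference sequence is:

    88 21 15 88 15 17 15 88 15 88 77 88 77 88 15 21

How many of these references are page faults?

88 -> fault, frames {88}
21 -> fault, frames {88,21}
15 -> fault, evict 88, frames {21,15}
88 -> fault, evict 21, frames {15,88}
15 -> hit
17 -> fault, evict 15, frames {88,17}
15 -> fault, evict 88, frames {17,15}
88 -> fault, evict 17, frames {15,88}
15 -> hit
88 -> hit
77 -> fault, evict 15, frames {88,77}
88 -> hit
77 -> hit
88 -> hit
15 -> fault, evict 88, frames {77,15}
21 -> fault, evict 77, frames {15,21}
Page faults: 10.

10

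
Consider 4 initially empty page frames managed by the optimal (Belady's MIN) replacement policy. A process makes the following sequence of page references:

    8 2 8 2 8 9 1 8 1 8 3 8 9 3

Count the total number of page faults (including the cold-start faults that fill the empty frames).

8 → miss, frames {8}
2 → miss, frames {8,2}
8 → hit
2 → hit
8 → hit
9 → miss, frames {8,2,9}
1 → miss, frames {8,2,9,1}
8 → hit
1 → hit
8 → hit
3 → miss, evict 1, frames {8,2,9,3}
8 → hit
9 → hit
3 → hit
Page faults: 5.

5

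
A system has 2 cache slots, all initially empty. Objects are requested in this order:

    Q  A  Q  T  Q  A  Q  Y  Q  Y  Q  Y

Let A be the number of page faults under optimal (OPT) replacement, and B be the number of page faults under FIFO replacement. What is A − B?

Under OPT: F F . F . F . F . . . . → 5 faults.
Under FIFO: F F . F F F . F F . . . → 7 faults.
A − B = 5 − 7 = -2.

-2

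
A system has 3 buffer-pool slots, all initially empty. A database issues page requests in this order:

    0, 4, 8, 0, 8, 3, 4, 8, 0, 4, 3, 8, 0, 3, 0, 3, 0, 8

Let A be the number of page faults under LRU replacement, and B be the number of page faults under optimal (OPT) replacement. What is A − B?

3

Under LRU: F F F . . F F . F . F F F . . . . . → 9 faults.
Under OPT: F F F . . F . . F . . F . . . . . . → 6 faults.
A − B = 9 − 6 = 3.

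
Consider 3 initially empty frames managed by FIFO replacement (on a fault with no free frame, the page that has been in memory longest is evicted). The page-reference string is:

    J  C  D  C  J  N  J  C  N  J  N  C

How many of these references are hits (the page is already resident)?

J: miss, frames (J)
C: miss, frames (J C)
D: miss, frames (J C D)
C: hit
J: hit
N: miss, evict J, frames (C D N)
J: miss, evict C, frames (D N J)
C: miss, evict D, frames (N J C)
N: hit
J: hit
N: hit
C: hit
Hits: 6.

6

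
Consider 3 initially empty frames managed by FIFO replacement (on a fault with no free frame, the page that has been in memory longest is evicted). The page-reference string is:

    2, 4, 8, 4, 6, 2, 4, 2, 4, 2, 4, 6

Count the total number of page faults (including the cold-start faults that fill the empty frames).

6

2 -> fault, frames [2]
4 -> fault, frames [2, 4]
8 -> fault, frames [2, 4, 8]
4 -> hit
6 -> fault, evict 2, frames [4, 8, 6]
2 -> fault, evict 4, frames [8, 6, 2]
4 -> fault, evict 8, frames [6, 2, 4]
2 -> hit
4 -> hit
2 -> hit
4 -> hit
6 -> hit
Page faults: 6.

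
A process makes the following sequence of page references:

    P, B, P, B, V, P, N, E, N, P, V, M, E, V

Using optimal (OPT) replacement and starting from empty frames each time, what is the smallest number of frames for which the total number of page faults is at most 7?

3

f=1: 14 faults
f=2: 9 faults
f=3: 7 faults
f=4: 6 faults
f=5: 6 faults
f=6: 6 faults
Smallest f with faults ≤ 7 is 3.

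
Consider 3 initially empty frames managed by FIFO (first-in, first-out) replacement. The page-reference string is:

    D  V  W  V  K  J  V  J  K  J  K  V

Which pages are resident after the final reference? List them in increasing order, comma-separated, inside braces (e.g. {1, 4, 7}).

D: fault, frames (D)
V: fault, frames (D V)
W: fault, frames (D V W)
V: hit
K: fault, evict D, frames (V W K)
J: fault, evict V, frames (W K J)
V: fault, evict W, frames (K J V)
J: hit
K: hit
J: hit
K: hit
V: hit

{J, K, V}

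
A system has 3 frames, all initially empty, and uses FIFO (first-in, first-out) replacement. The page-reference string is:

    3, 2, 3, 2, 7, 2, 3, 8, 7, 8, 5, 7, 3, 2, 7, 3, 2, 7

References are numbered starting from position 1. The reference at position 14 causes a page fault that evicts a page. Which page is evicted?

pos 1: 3 → fault, frames {3}
pos 2: 2 → fault, frames {3,2}
pos 3: 3 → hit
pos 4: 2 → hit
pos 5: 7 → fault, frames {3,2,7}
pos 6: 2 → hit
pos 7: 3 → hit
pos 8: 8 → fault, evict 3, frames {2,7,8}
pos 9: 7 → hit
pos 10: 8 → hit
pos 11: 5 → fault, evict 2, frames {7,8,5}
pos 12: 7 → hit
pos 13: 3 → fault, evict 7, frames {8,5,3}
pos 14: 2 → fault, evict 8, frames {5,3,2}
At position 14, page 8 is evicted.

8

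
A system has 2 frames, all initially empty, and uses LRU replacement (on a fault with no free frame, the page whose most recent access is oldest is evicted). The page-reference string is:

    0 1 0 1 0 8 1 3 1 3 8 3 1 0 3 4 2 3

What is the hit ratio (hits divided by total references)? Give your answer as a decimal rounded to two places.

0.33

0 → fault, frames {0}
1 → fault, frames {0,1}
0 → hit
1 → hit
0 → hit
8 → fault, evict 1, frames {0,8}
1 → fault, evict 0, frames {8,1}
3 → fault, evict 8, frames {1,3}
1 → hit
3 → hit
8 → fault, evict 1, frames {3,8}
3 → hit
1 → fault, evict 8, frames {3,1}
0 → fault, evict 3, frames {1,0}
3 → fault, evict 1, frames {0,3}
4 → fault, evict 0, frames {3,4}
2 → fault, evict 3, frames {4,2}
3 → fault, evict 4, frames {2,3}
Hits: 6 of 18 references → 6/18 = 0.3333.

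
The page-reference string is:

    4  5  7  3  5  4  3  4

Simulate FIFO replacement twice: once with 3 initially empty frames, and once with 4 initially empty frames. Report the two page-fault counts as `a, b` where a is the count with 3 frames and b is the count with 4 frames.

3 frames: F F F F . F . . → 5 faults.
4 frames: F F F F . . . . → 4 faults.
4 < 5: adding a frame reduced faults, as is typical.

5, 4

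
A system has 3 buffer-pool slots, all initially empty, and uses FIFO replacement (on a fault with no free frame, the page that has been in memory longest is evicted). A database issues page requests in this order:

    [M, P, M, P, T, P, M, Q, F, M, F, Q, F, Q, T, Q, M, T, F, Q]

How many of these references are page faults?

9

M: miss, frames {M}
P: miss, frames {M,P}
M: hit
P: hit
T: miss, frames {M,P,T}
P: hit
M: hit
Q: miss, evict M, frames {P,T,Q}
F: miss, evict P, frames {T,Q,F}
M: miss, evict T, frames {Q,F,M}
F: hit
Q: hit
F: hit
Q: hit
T: miss, evict Q, frames {F,M,T}
Q: miss, evict F, frames {M,T,Q}
M: hit
T: hit
F: miss, evict M, frames {T,Q,F}
Q: hit
Page faults: 9.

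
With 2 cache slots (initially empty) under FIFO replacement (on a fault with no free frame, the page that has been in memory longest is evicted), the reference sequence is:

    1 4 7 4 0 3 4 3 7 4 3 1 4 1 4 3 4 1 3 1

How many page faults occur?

12

1 -> fault, frames {1}
4 -> fault, frames {1,4}
7 -> fault, evict 1, frames {4,7}
4 -> hit
0 -> fault, evict 4, frames {7,0}
3 -> fault, evict 7, frames {0,3}
4 -> fault, evict 0, frames {3,4}
3 -> hit
7 -> fault, evict 3, frames {4,7}
4 -> hit
3 -> fault, evict 4, frames {7,3}
1 -> fault, evict 7, frames {3,1}
4 -> fault, evict 3, frames {1,4}
1 -> hit
4 -> hit
3 -> fault, evict 1, frames {4,3}
4 -> hit
1 -> fault, evict 4, frames {3,1}
3 -> hit
1 -> hit
Page faults: 12.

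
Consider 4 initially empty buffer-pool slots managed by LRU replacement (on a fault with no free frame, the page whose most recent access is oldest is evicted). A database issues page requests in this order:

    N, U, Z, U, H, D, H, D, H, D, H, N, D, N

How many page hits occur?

N → miss, frames (N)
U → miss, frames (N U)
Z → miss, frames (N U Z)
U → hit
H → miss, frames (N Z U H)
D → miss, evict N, frames (Z U H D)
H → hit
D → hit
H → hit
D → hit
H → hit
N → miss, evict Z, frames (U D H N)
D → hit
N → hit
Hits: 8.

8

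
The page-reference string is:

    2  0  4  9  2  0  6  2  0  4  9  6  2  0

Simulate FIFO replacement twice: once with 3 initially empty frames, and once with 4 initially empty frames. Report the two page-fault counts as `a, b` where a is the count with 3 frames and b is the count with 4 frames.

11, 12

3 frames: F F F F F F F . . F F . F F → 11 faults.
4 frames: F F F F . . F F F F F F F F → 12 faults.
12 > 11: adding a frame increased faults — Belady's anomaly.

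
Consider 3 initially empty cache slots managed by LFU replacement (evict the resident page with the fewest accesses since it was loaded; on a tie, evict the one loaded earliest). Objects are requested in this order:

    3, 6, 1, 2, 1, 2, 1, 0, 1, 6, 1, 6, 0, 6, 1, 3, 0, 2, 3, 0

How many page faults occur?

12

3 -> miss, frames [3]
6 -> miss, frames [3, 6]
1 -> miss, frames [3, 6, 1]
2 -> miss, evict 3, frames [6, 1, 2]
1 -> hit
2 -> hit
1 -> hit
0 -> miss, evict 6, frames [1, 2, 0]
1 -> hit
6 -> miss, evict 0, frames [1, 2, 6]
1 -> hit
6 -> hit
0 -> miss, evict 2, frames [1, 6, 0]
6 -> hit
1 -> hit
3 -> miss, evict 0, frames [1, 6, 3]
0 -> miss, evict 3, frames [1, 6, 0]
2 -> miss, evict 0, frames [1, 6, 2]
3 -> miss, evict 2, frames [1, 6, 3]
0 -> miss, evict 3, frames [1, 6, 0]
Page faults: 12.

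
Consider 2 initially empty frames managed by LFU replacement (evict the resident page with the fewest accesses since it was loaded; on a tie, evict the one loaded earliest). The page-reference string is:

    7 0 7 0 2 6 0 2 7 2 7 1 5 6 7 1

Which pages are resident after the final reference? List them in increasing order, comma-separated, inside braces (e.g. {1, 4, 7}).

{0, 1}

7: fault, frames (7)
0: fault, frames (7 0)
7: hit
0: hit
2: fault, evict 7, frames (0 2)
6: fault, evict 2, frames (0 6)
0: hit
2: fault, evict 6, frames (0 2)
7: fault, evict 2, frames (0 7)
2: fault, evict 7, frames (0 2)
7: fault, evict 2, frames (0 7)
1: fault, evict 7, frames (0 1)
5: fault, evict 1, frames (0 5)
6: fault, evict 5, frames (0 6)
7: fault, evict 6, frames (0 7)
1: fault, evict 7, frames (0 1)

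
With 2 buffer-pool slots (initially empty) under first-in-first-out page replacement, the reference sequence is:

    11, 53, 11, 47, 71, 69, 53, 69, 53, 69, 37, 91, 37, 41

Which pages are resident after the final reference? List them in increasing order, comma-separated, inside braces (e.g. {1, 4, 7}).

{41, 91}

11 -> miss, frames [11]
53 -> miss, frames [11, 53]
11 -> hit
47 -> miss, evict 11, frames [53, 47]
71 -> miss, evict 53, frames [47, 71]
69 -> miss, evict 47, frames [71, 69]
53 -> miss, evict 71, frames [69, 53]
69 -> hit
53 -> hit
69 -> hit
37 -> miss, evict 69, frames [53, 37]
91 -> miss, evict 53, frames [37, 91]
37 -> hit
41 -> miss, evict 37, frames [91, 41]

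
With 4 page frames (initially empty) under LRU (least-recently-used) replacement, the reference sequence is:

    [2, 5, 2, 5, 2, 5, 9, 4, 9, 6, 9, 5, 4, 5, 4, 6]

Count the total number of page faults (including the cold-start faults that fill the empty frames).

5

2: fault, frames [2]
5: fault, frames [2, 5]
2: hit
5: hit
2: hit
5: hit
9: fault, frames [2, 5, 9]
4: fault, frames [2, 5, 9, 4]
9: hit
6: fault, evict 2, frames [5, 4, 9, 6]
9: hit
5: hit
4: hit
5: hit
4: hit
6: hit
Page faults: 5.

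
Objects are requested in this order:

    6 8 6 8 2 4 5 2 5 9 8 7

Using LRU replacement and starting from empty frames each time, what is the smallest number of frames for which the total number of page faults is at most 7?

f=1: 12 faults
f=2: 9 faults
f=3: 8 faults
f=4: 8 faults
f=5: 7 faults
f=6: 7 faults
f=7: 7 faults
Smallest f with faults ≤ 7 is 5.

5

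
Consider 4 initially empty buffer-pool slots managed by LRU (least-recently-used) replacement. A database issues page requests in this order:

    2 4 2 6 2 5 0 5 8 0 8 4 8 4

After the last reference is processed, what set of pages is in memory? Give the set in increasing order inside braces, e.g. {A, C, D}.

2 → fault, frames {2}
4 → fault, frames {2,4}
2 → hit
6 → fault, frames {4,2,6}
2 → hit
5 → fault, frames {4,6,2,5}
0 → fault, evict 4, frames {6,2,5,0}
5 → hit
8 → fault, evict 6, frames {2,0,5,8}
0 → hit
8 → hit
4 → fault, evict 2, frames {5,0,8,4}
8 → hit
4 → hit

{0, 4, 5, 8}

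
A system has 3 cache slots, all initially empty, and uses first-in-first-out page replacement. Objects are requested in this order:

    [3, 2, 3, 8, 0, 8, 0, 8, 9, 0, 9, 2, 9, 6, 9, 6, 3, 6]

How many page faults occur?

8

3 -> miss, frames [3]
2 -> miss, frames [3, 2]
3 -> hit
8 -> miss, frames [3, 2, 8]
0 -> miss, evict 3, frames [2, 8, 0]
8 -> hit
0 -> hit
8 -> hit
9 -> miss, evict 2, frames [8, 0, 9]
0 -> hit
9 -> hit
2 -> miss, evict 8, frames [0, 9, 2]
9 -> hit
6 -> miss, evict 0, frames [9, 2, 6]
9 -> hit
6 -> hit
3 -> miss, evict 9, frames [2, 6, 3]
6 -> hit
Page faults: 8.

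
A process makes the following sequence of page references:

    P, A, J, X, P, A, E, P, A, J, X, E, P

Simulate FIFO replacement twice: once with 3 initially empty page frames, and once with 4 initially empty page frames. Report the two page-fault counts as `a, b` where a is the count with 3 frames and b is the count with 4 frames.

10, 11

3 frames: F F F F F F F . . F F . F → 10 faults.
4 frames: F F F F . . F F F F F F F → 11 faults.
11 > 10: adding a frame increased faults — Belady's anomaly.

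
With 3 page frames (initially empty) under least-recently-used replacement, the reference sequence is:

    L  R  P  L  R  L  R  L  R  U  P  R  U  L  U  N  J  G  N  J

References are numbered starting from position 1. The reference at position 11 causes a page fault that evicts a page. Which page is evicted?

L

pos 1: L: fault, frames (L)
pos 2: R: fault, frames (L R)
pos 3: P: fault, frames (L R P)
pos 4: L: hit
pos 5: R: hit
pos 6: L: hit
pos 7: R: hit
pos 8: L: hit
pos 9: R: hit
pos 10: U: fault, evict P, frames (L R U)
pos 11: P: fault, evict L, frames (R U P)
At position 11, page L is evicted.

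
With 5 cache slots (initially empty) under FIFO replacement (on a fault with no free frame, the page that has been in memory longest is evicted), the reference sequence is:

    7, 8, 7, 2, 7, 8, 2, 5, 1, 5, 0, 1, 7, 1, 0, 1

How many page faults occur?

7

7 -> miss, frames {7}
8 -> miss, frames {7,8}
7 -> hit
2 -> miss, frames {7,8,2}
7 -> hit
8 -> hit
2 -> hit
5 -> miss, frames {7,8,2,5}
1 -> miss, frames {7,8,2,5,1}
5 -> hit
0 -> miss, evict 7, frames {8,2,5,1,0}
1 -> hit
7 -> miss, evict 8, frames {2,5,1,0,7}
1 -> hit
0 -> hit
1 -> hit
Page faults: 7.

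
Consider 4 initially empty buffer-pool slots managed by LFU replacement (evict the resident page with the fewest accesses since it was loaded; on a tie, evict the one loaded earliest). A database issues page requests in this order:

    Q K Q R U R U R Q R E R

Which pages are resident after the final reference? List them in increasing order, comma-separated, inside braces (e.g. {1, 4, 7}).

Q: fault, frames {Q}
K: fault, frames {Q,K}
Q: hit
R: fault, frames {Q,K,R}
U: fault, frames {Q,K,R,U}
R: hit
U: hit
R: hit
Q: hit
R: hit
E: fault, evict K, frames {Q,R,U,E}
R: hit

{E, Q, R, U}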